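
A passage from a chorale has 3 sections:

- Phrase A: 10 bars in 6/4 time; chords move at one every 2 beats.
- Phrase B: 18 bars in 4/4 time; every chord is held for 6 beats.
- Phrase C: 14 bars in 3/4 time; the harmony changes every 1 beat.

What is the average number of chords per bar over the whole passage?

A: 10 × 6 = 60 beats ÷ 2 = 30 chords.
B: 18 × 4 = 72 beats ÷ 6 = 12 chords.
C: 14 × 3 = 42 beats ÷ 1 = 42 chords.
Overall: 84 chords over 42 bars → 84/42 = 2 chords per bar.

2 chords per bar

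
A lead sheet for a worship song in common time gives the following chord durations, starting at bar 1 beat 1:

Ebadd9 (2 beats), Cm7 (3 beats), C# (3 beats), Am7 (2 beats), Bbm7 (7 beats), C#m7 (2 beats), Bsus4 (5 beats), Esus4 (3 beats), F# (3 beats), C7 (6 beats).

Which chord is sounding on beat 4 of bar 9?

C7

Beat 4 of bar 9 is beat (9−1)×4 + 4 = 36 overall.
Running totals: Ebadd9 ends at 2, Cm7 ends at 5, C# ends at 8, Am7 ends at 10, Bbm7 ends at 17, C#m7 ends at 19, Bsus4 ends at 24, Esus4 ends at 27, F# ends at 30, C7 ends at 36.
Beat 36 falls within C7.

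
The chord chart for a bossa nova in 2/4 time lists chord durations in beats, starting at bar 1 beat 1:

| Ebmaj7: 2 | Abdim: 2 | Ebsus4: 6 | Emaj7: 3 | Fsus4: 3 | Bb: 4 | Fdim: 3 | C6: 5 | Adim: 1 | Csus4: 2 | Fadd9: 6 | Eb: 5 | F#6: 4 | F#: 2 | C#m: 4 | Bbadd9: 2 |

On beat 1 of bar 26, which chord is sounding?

Beat 1 of bar 26 is beat (26−1)×2 + 1 = 51 overall.
Running totals: Ebmaj7 ends at 2, Abdim ends at 4, Ebsus4 ends at 10, Emaj7 ends at 13, Fsus4 ends at 16, Bb ends at 20, Fdim ends at 23, C6 ends at 28, Adim ends at 29, Csus4 ends at 31, Fadd9 ends at 37, Eb ends at 42, F#6 ends at 46, F# ends at 48, C#m ends at 52.
Beat 51 falls within C#m.

C#m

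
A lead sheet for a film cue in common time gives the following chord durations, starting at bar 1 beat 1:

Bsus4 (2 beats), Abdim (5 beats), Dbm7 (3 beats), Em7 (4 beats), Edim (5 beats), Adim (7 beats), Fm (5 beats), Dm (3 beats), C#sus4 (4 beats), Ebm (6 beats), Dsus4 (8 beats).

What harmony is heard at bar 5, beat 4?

Beat 4 of bar 5 is beat (5−1)×4 + 4 = 20 overall.
Running totals: Bsus4 ends at 2, Abdim ends at 7, Dbm7 ends at 10, Em7 ends at 14, Edim ends at 19, Adim ends at 26.
Beat 20 falls within Adim.

Adim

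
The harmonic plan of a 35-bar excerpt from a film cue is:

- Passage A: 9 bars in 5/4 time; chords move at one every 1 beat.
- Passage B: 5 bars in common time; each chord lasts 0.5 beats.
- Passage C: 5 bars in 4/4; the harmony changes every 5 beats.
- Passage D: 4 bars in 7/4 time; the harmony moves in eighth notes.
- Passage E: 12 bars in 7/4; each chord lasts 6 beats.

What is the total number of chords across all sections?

A: 9·5 = 45 beats, 45/1 = 45 chords.
B: 5·4 = 20 beats, 20/0.5 = 40 chords.
C: 5·4 = 20 beats, 20/5 = 4 chords.
D: 4·7 = 28 beats, 28/0.5 = 56 chords.
E: 12·7 = 84 beats, 84/6 = 14 chords.
Total: 45 + 40 + 4 + 56 + 14 = 159.

159 chords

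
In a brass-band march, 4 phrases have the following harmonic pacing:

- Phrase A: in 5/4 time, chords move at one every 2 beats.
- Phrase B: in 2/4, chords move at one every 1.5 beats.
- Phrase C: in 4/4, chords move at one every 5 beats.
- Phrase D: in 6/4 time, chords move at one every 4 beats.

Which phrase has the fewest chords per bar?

Phrase C

A: each chord is 2 beats in 5/4, so 2.5 per bar.
B: each chord is 1.5 beats in 2/4, so 4/3 per bar.
C: each chord is 5 beats in 4/4, so 0.8 per bar.
D: each chord is 4 beats in 6/4, so 1.5 per bar.
Slowest is C at 0.8 chords/bar.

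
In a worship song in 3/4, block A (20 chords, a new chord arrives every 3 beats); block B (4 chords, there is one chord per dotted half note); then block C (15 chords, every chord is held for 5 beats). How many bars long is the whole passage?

49 bars

A: 20 × 3 = 60 beats = 20 bars.
B: 4 × 3 = 12 beats = 4 bars.
C: 15 × 5 = 75 beats = 25 bars.
Total: 20 + 4 + 25 = 49 bars.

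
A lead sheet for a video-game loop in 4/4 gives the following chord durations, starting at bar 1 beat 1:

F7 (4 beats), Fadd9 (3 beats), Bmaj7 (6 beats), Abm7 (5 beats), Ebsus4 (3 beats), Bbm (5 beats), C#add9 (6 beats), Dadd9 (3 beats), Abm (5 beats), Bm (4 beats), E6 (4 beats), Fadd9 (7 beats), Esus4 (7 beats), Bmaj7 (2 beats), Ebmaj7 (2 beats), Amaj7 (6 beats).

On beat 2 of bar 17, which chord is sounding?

Beat 2 of bar 17 is beat (17−1)×4 + 2 = 66 overall.
Running totals: F7 ends at 4, Fadd9 ends at 7, Bmaj7 ends at 13, Abm7 ends at 18, Ebsus4 ends at 21, Bbm ends at 26, C#add9 ends at 32, Dadd9 ends at 35, Abm ends at 40, Bm ends at 44, E6 ends at 48, Fadd9 ends at 55, Esus4 ends at 62, Bmaj7 ends at 64, Ebmaj7 ends at 66.
Beat 66 falls within Ebmaj7.

Ebmaj7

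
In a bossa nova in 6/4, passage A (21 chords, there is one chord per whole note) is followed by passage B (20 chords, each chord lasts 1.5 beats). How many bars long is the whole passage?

A: 21 × 4 = 84 beats = 14 bars.
B: 20 × 1.5 = 30 beats = 5 bars.
Total: 14 + 5 = 19 bars.

19 bars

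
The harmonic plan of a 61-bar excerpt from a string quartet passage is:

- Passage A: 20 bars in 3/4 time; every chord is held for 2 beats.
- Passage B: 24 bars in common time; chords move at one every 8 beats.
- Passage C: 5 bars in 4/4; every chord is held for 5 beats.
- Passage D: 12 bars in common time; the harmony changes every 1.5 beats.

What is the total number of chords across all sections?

A: 20 bars × 3 beats = 60 beats; 2 beats/chord → 30 chords.
B: 24 bars × 4 beats = 96 beats; 8 beats/chord → 12 chords.
C: 5 bars × 4 beats = 20 beats; 5 beats/chord → 4 chords.
D: 12 bars × 4 beats = 48 beats; 1.5 beats/chord → 32 chords.
Total: 30 + 12 + 4 + 32 = 78.

78 chords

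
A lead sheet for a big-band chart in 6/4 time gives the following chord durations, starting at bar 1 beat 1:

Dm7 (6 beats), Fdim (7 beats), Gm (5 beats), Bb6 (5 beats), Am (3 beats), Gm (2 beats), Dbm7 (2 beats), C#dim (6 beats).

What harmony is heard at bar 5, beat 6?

Dbm7

Beat 6 of bar 5 is beat (5−1)×6 + 6 = 30 overall.
Running totals: Dm7 ends at 6, Fdim ends at 13, Gm ends at 18, Bb6 ends at 23, Am ends at 26, Gm ends at 28, Dbm7 ends at 30.
Beat 30 falls within Dbm7.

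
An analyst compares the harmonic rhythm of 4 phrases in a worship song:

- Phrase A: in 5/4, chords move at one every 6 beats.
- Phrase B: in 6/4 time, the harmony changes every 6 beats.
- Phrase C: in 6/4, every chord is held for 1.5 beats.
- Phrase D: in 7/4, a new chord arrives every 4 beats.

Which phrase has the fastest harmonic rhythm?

A: each chord is 6 beats in 5/4, so 5/6 per bar.
B: each chord is 6 beats in 6/4, so 1 per bar.
C: each chord is 1.5 beats in 6/4, so 4 per bar.
D: each chord is 4 beats in 7/4, so 1.75 per bar.
Fastest is C at 4 chords/bar.

Phrase C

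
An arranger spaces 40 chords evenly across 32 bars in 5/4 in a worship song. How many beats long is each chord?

32 bars × 5 beats/bar = 160 beats total.
160 beats ÷ 40 chords = 4 beats per chord.
(That is a whole note.)

4 beats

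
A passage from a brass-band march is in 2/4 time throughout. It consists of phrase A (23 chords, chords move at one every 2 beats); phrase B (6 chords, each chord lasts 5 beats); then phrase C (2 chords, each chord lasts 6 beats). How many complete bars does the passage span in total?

A: 23 × 2 = 46 beats = 23 bars.
B: 6 × 5 = 30 beats = 15 bars.
C: 2 × 6 = 12 beats = 6 bars.
Total: 23 + 15 + 6 = 44 bars.

44 bars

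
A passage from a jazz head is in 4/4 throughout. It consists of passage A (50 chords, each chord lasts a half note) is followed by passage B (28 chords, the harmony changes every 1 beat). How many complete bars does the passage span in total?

A: 50 × 2 = 100 beats = 25 bars.
B: 28 × 1 = 28 beats = 7 bars.
Total: 25 + 7 = 32 bars.

32 bars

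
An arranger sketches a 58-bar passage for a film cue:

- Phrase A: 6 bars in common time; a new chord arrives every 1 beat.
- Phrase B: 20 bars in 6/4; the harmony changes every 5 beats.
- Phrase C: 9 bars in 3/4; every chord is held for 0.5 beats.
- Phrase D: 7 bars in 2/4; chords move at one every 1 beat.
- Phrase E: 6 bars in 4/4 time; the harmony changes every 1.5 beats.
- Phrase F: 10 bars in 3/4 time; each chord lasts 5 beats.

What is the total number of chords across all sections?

138 chords

A has 24 beats and chords last 1 each, so 24 chords.
B has 120 beats and chords last 5 each, so 24 chords.
C has 27 beats and chords last 0.5 each, so 54 chords.
D has 14 beats and chords last 1 each, so 14 chords.
E has 24 beats and chords last 1.5 each, so 16 chords.
F has 30 beats and chords last 5 each, so 6 chords.
Total: 24 + 24 + 54 + 14 + 16 + 6 = 138.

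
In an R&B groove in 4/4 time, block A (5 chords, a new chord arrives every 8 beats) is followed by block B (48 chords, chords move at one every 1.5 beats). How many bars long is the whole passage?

28 bars

A: 5 × 8 = 40 beats = 10 bars.
B: 48 × 1.5 = 72 beats = 18 bars.
Total: 10 + 18 = 28 bars.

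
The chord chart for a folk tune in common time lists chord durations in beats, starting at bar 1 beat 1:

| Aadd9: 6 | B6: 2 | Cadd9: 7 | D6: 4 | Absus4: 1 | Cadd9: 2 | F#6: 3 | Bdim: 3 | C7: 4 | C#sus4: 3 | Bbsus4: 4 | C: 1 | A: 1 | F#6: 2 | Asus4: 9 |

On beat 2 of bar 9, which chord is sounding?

Beat 2 of bar 9 is beat (9−1)×4 + 2 = 34 overall.
Running totals: Aadd9 ends at 6, B6 ends at 8, Cadd9 ends at 15, D6 ends at 19, Absus4 ends at 20, Cadd9 ends at 22, F#6 ends at 25, Bdim ends at 28, C7 ends at 32, C#sus4 ends at 35.
Beat 34 falls within C#sus4.

C#sus4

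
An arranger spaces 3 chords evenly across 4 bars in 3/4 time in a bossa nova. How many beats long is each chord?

4 beats

4 bars × 3 beats/bar = 12 beats total.
12 beats ÷ 3 chords = 4 beats per chord.
(That is a whole note.)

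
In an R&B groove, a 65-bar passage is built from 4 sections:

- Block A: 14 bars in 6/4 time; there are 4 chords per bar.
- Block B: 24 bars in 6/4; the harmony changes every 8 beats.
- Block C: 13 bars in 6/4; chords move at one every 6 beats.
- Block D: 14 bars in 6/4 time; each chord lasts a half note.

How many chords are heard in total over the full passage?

129 chords

A: 14·6 = 84 beats, 84/1.5 = 56 chords.
B: 24·6 = 144 beats, 144/8 = 18 chords.
C: 13·6 = 78 beats, 78/6 = 13 chords.
D: 14·6 = 84 beats, 84/2 = 42 chords.
Total: 56 + 18 + 13 + 42 = 129.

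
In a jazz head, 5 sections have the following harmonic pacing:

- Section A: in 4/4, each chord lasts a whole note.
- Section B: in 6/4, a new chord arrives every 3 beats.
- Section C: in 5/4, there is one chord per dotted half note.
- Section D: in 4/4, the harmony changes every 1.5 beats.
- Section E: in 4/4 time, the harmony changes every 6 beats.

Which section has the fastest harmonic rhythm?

A: each chord is 4 beats in 4/4, so 1 per bar.
B: each chord is 3 beats in 6/4, so 2 per bar.
C: each chord is 3 beats in 5/4, so 5/3 per bar.
D: each chord is 1.5 beats in 4/4, so 8/3 per bar.
E: each chord is 6 beats in 4/4, so 2/3 per bar.
Fastest is D at 8/3 chords/bar.

Section D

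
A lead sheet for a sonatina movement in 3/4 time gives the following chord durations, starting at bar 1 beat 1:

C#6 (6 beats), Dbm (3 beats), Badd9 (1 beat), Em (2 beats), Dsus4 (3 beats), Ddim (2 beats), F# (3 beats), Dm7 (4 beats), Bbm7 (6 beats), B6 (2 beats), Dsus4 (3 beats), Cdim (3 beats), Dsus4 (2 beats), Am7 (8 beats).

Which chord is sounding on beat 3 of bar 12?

Cdim

Beat 3 of bar 12 is beat (12−1)×3 + 3 = 36 overall.
Running totals: C#6 ends at 6, Dbm ends at 9, Badd9 ends at 10, Em ends at 12, Dsus4 ends at 15, Ddim ends at 17, F# ends at 20, Dm7 ends at 24, Bbm7 ends at 30, B6 ends at 32, Dsus4 ends at 35, Cdim ends at 38.
Beat 36 falls within Cdim.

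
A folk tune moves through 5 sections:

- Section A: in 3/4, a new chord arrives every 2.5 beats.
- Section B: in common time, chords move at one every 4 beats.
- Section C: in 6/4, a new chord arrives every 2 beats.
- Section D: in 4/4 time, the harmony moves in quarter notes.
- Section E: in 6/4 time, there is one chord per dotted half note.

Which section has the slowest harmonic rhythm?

A: each chord is 2.5 beats in 3/4, so 1.2 per bar.
B: each chord is 4 beats in 4/4, so 1 per bar.
C: each chord is 2 beats in 6/4, so 3 per bar.
D: each chord is 1 beat in 4/4, so 4 per bar.
E: each chord is 3 beats in 6/4, so 2 per bar.
Slowest is B at 1 chords/bar.

Section B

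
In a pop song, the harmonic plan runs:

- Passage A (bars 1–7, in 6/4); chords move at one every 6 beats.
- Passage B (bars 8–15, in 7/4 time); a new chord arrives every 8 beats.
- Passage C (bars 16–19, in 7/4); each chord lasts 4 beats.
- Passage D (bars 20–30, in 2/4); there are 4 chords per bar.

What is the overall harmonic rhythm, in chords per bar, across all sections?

13/6 chords per bar

A: 7 bars of 6 beats is 42 beats; at 6 beats each that's 7 chords.
B: 8 bars of 7 beats is 56 beats; at 8 beats each that's 7 chords.
C: 4 bars of 7 beats is 28 beats; at 4 beats each that's 7 chords.
D: 11 bars of 2 beats is 22 beats; at 0.5 beats each that's 44 chords.
Overall: 65 chords over 30 bars → 65/30 = 13/6 chords per bar.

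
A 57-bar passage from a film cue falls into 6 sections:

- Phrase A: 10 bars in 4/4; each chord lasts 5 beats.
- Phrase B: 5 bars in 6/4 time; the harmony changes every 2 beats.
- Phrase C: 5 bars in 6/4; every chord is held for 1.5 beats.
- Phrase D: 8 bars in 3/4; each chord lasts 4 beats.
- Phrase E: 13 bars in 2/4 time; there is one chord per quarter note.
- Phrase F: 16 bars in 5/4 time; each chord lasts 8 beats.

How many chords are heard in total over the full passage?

A: 10·4 = 40 beats, 40/5 = 8 chords.
B: 5·6 = 30 beats, 30/2 = 15 chords.
C: 5·6 = 30 beats, 30/1.5 = 20 chords.
D: 8·3 = 24 beats, 24/4 = 6 chords.
E: 13·2 = 26 beats, 26/1 = 26 chords.
F: 16·5 = 80 beats, 80/8 = 10 chords.
Total: 8 + 15 + 20 + 6 + 26 + 10 = 85.

85 chords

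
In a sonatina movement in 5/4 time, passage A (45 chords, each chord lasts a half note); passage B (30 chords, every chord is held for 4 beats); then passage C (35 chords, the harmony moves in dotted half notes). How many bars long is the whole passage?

A: 45 × 2 = 90 beats = 18 bars.
B: 30 × 4 = 120 beats = 24 bars.
C: 35 × 3 = 105 beats = 21 bars.
Total: 18 + 24 + 21 = 63 bars.

63 bars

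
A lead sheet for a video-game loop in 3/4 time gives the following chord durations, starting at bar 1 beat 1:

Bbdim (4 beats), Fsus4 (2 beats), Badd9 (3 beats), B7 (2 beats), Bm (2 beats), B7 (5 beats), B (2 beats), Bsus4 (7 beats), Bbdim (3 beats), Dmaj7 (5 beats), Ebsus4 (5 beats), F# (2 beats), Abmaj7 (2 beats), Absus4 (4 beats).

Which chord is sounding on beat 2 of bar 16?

Beat 2 of bar 16 is beat (16−1)×3 + 2 = 47 overall.
Running totals: Bbdim ends at 4, Fsus4 ends at 6, Badd9 ends at 9, B7 ends at 11, Bm ends at 13, B7 ends at 18, B ends at 20, Bsus4 ends at 27, Bbdim ends at 30, Dmaj7 ends at 35, Ebsus4 ends at 40, F# ends at 42, Abmaj7 ends at 44, Absus4 ends at 48.
Beat 47 falls within Absus4.

Absus4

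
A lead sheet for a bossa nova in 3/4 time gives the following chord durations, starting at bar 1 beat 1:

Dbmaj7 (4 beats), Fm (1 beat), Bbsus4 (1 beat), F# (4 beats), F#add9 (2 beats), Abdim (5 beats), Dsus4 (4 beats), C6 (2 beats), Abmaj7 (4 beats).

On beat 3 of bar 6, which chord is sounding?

Beat 3 of bar 6 is beat (6−1)×3 + 3 = 18 overall.
Running totals: Dbmaj7 ends at 4, Fm ends at 5, Bbsus4 ends at 6, F# ends at 10, F#add9 ends at 12, Abdim ends at 17, Dsus4 ends at 21.
Beat 18 falls within Dsus4.

Dsus4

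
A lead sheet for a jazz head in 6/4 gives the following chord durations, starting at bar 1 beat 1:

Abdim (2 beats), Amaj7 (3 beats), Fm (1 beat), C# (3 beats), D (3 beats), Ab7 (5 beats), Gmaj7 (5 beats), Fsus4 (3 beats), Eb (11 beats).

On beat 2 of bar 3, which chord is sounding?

Beat 2 of bar 3 is beat (3−1)×6 + 2 = 14 overall.
Running totals: Abdim ends at 2, Amaj7 ends at 5, Fm ends at 6, C# ends at 9, D ends at 12, Ab7 ends at 17.
Beat 14 falls within Ab7.

Ab7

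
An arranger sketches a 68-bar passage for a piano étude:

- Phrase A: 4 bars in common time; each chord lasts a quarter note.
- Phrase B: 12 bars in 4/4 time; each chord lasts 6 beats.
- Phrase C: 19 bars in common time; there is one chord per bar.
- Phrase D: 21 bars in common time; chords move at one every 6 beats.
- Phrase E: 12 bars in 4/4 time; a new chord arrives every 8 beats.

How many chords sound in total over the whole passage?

A: 4·4 = 16 beats, 16/1 = 16 chords.
B: 12·4 = 48 beats, 48/6 = 8 chords.
C: 19·4 = 76 beats, 76/4 = 19 chords.
D: 21·4 = 84 beats, 84/6 = 14 chords.
E: 12·4 = 48 beats, 48/8 = 6 chords.
Total: 16 + 8 + 19 + 14 + 6 = 63.

63 chords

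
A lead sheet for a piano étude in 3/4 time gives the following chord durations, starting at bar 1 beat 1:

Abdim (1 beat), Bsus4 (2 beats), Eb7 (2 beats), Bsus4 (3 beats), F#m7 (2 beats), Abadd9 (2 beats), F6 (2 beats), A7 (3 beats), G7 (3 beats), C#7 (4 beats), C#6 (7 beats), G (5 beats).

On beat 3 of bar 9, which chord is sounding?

Beat 3 of bar 9 is beat (9−1)×3 + 3 = 27 overall.
Running totals: Abdim ends at 1, Bsus4 ends at 3, Eb7 ends at 5, Bsus4 ends at 8, F#m7 ends at 10, Abadd9 ends at 12, F6 ends at 14, A7 ends at 17, G7 ends at 20, C#7 ends at 24, C#6 ends at 31.
Beat 27 falls within C#6.

C#6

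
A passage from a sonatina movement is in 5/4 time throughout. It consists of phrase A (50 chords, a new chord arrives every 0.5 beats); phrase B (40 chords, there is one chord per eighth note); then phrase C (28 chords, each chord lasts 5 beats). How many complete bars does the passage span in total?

A: 50 × 0.5 = 25 beats = 5 bars.
B: 40 × 0.5 = 20 beats = 4 bars.
C: 28 × 5 = 140 beats = 28 bars.
Total: 5 + 4 + 28 = 37 bars.

37 bars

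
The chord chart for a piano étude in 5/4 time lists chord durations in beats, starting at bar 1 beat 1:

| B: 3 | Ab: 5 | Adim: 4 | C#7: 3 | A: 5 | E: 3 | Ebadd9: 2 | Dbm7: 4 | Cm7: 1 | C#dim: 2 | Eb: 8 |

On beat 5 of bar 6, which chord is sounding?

Cm7

Beat 5 of bar 6 is beat (6−1)×5 + 5 = 30 overall.
Running totals: B ends at 3, Ab ends at 8, Adim ends at 12, C#7 ends at 15, A ends at 20, E ends at 23, Ebadd9 ends at 25, Dbm7 ends at 29, Cm7 ends at 30.
Beat 30 falls within Cm7.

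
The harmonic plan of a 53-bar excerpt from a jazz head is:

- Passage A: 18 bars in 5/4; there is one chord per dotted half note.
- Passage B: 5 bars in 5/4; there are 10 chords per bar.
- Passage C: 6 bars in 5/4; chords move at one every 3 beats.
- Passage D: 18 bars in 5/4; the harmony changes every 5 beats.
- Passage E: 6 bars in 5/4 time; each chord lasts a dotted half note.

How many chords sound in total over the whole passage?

118 chords

A has 90 beats and chords last 3 each, so 30 chords.
B has 25 beats and chords last 0.5 each, so 50 chords.
C has 30 beats and chords last 3 each, so 10 chords.
D has 90 beats and chords last 5 each, so 18 chords.
E has 30 beats and chords last 3 each, so 10 chords.
Total: 30 + 50 + 10 + 18 + 10 = 118.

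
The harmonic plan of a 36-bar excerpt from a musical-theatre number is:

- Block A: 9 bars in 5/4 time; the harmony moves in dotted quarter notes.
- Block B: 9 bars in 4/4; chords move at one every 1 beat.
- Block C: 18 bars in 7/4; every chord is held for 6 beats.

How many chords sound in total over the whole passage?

87 chords

A: 9 bars × 5 beats = 45 beats; 1.5 beats/chord → 30 chords.
B: 9 bars × 4 beats = 36 beats; 1 beat/chord → 36 chords.
C: 18 bars × 7 beats = 126 beats; 6 beats/chord → 21 chords.
Total: 30 + 36 + 21 = 87.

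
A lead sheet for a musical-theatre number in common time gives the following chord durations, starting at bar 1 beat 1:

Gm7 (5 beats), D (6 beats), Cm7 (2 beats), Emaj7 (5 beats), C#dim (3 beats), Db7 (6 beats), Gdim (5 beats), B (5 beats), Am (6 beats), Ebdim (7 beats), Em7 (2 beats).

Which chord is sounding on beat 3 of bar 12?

Beat 3 of bar 12 is beat (12−1)×4 + 3 = 47 overall.
Running totals: Gm7 ends at 5, D ends at 11, Cm7 ends at 13, Emaj7 ends at 18, C#dim ends at 21, Db7 ends at 27, Gdim ends at 32, B ends at 37, Am ends at 43, Ebdim ends at 50.
Beat 47 falls within Ebdim.

Ebdim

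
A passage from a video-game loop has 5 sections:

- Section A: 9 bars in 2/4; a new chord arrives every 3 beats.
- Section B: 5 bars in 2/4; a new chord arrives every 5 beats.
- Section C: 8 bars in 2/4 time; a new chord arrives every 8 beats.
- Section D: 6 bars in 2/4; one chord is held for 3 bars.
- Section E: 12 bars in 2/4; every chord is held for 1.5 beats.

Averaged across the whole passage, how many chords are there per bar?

0.7 chords per bar

A: 9 bars of 2 beats is 18 beats; at 3 beats each that's 6 chords.
B: 5 bars of 2 beats is 10 beats; at 5 beats each that's 2 chords.
C: 8 bars of 2 beats is 16 beats; at 8 beats each that's 2 chords.
D: 6 bars of 2 beats is 12 beats; at 6 beats each that's 2 chords.
E: 12 bars of 2 beats is 24 beats; at 1.5 beats each that's 16 chords.
Overall: 28 chords over 40 bars → 28/40 = 0.7 chords per bar.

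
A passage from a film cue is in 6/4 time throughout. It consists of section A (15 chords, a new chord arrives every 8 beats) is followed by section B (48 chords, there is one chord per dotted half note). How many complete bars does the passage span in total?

44 bars

A: 15 × 8 = 120 beats = 20 bars.
B: 48 × 3 = 144 beats = 24 bars.
Total: 20 + 24 = 44 bars.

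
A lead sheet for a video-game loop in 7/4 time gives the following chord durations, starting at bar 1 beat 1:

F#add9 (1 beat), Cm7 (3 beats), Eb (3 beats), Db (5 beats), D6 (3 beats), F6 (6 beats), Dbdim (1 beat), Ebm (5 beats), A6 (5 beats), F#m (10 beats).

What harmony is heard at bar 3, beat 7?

Beat 7 of bar 3 is beat (3−1)×7 + 7 = 21 overall.
Running totals: F#add9 ends at 1, Cm7 ends at 4, Eb ends at 7, Db ends at 12, D6 ends at 15, F6 ends at 21.
Beat 21 falls within F6.

F6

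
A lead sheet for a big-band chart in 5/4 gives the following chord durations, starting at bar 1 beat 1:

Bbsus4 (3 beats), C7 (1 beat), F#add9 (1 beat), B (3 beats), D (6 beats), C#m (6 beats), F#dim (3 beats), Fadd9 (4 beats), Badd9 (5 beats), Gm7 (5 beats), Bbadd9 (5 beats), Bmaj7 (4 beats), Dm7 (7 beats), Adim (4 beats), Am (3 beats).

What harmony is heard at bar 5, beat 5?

Fadd9

Beat 5 of bar 5 is beat (5−1)×5 + 5 = 25 overall.
Running totals: Bbsus4 ends at 3, C7 ends at 4, F#add9 ends at 5, B ends at 8, D ends at 14, C#m ends at 20, F#dim ends at 23, Fadd9 ends at 27.
Beat 25 falls within Fadd9.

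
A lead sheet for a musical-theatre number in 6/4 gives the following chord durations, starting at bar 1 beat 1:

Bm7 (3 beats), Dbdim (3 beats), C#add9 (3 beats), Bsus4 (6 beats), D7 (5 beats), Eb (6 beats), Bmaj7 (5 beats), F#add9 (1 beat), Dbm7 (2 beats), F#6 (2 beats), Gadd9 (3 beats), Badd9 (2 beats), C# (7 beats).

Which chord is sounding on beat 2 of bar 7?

Gadd9

Beat 2 of bar 7 is beat (7−1)×6 + 2 = 38 overall.
Running totals: Bm7 ends at 3, Dbdim ends at 6, C#add9 ends at 9, Bsus4 ends at 15, D7 ends at 20, Eb ends at 26, Bmaj7 ends at 31, F#add9 ends at 32, Dbm7 ends at 34, F#6 ends at 36, Gadd9 ends at 39.
Beat 38 falls within Gadd9.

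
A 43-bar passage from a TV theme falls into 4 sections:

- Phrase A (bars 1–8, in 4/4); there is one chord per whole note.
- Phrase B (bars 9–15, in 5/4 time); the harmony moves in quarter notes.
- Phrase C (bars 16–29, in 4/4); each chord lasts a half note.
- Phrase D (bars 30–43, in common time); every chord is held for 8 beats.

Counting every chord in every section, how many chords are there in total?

78 chords

A: 8·4 = 32 beats, 32/4 = 8 chords.
B: 7·5 = 35 beats, 35/1 = 35 chords.
C: 14·4 = 56 beats, 56/2 = 28 chords.
D: 14·4 = 56 beats, 56/8 = 7 chords.
Total: 8 + 35 + 28 + 7 = 78.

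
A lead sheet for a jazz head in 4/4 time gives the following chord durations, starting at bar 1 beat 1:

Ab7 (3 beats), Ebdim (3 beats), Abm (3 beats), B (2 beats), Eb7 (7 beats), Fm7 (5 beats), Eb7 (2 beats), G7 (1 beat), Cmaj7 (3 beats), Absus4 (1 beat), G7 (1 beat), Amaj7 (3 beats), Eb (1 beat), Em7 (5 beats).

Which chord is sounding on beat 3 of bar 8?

G7

Beat 3 of bar 8 is beat (8−1)×4 + 3 = 31 overall.
Running totals: Ab7 ends at 3, Ebdim ends at 6, Abm ends at 9, B ends at 11, Eb7 ends at 18, Fm7 ends at 23, Eb7 ends at 25, G7 ends at 26, Cmaj7 ends at 29, Absus4 ends at 30, G7 ends at 31.
Beat 31 falls within G7.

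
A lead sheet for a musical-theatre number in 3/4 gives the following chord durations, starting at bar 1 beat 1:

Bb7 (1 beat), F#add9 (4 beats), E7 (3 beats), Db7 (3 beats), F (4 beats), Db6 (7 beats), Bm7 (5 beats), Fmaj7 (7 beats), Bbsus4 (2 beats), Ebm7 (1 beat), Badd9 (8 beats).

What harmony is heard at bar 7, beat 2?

Beat 2 of bar 7 is beat (7−1)×3 + 2 = 20 overall.
Running totals: Bb7 ends at 1, F#add9 ends at 5, E7 ends at 8, Db7 ends at 11, F ends at 15, Db6 ends at 22.
Beat 20 falls within Db6.

Db6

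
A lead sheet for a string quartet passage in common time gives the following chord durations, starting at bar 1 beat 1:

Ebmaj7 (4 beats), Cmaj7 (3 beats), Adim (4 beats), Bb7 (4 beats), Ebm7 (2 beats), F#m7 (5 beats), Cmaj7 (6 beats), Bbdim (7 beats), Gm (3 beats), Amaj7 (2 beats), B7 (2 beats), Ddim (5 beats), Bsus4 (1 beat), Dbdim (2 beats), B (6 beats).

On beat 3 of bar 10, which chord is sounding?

Beat 3 of bar 10 is beat (10−1)×4 + 3 = 39 overall.
Running totals: Ebmaj7 ends at 4, Cmaj7 ends at 7, Adim ends at 11, Bb7 ends at 15, Ebm7 ends at 17, F#m7 ends at 22, Cmaj7 ends at 28, Bbdim ends at 35, Gm ends at 38, Amaj7 ends at 40.
Beat 39 falls within Amaj7.

Amaj7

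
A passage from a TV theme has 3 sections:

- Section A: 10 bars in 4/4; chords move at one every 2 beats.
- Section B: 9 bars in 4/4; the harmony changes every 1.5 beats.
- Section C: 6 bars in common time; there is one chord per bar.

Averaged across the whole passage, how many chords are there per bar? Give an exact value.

2 chords per bar

A: 10 bars of 4 beats is 40 beats; at 2 beats each that's 20 chords.
B: 9 bars of 4 beats is 36 beats; at 1.5 beats each that's 24 chords.
C: 6 bars of 4 beats is 24 beats; at 4 beats each that's 6 chords.
Overall: 50 chords over 25 bars → 50/25 = 2 chords per bar.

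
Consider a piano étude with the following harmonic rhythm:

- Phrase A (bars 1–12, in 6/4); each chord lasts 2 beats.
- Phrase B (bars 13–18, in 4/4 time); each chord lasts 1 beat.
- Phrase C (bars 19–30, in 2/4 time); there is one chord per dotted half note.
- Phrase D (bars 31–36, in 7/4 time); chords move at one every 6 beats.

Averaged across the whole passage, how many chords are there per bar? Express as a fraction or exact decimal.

25/12 chords per bar

A: 12 × 6 = 72 beats ÷ 2 = 36 chords.
B: 6 × 4 = 24 beats ÷ 1 = 24 chords.
C: 12 × 2 = 24 beats ÷ 3 = 8 chords.
D: 6 × 7 = 42 beats ÷ 6 = 7 chords.
Overall: 75 chords over 36 bars → 75/36 = 25/12 chords per bar.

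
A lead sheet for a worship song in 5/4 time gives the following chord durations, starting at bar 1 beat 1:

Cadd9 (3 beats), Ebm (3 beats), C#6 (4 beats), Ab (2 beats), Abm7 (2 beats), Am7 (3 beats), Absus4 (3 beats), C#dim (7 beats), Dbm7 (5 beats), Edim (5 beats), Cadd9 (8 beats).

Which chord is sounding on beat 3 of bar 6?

Dbm7

Beat 3 of bar 6 is beat (6−1)×5 + 3 = 28 overall.
Running totals: Cadd9 ends at 3, Ebm ends at 6, C#6 ends at 10, Ab ends at 12, Abm7 ends at 14, Am7 ends at 17, Absus4 ends at 20, C#dim ends at 27, Dbm7 ends at 32.
Beat 28 falls within Dbm7.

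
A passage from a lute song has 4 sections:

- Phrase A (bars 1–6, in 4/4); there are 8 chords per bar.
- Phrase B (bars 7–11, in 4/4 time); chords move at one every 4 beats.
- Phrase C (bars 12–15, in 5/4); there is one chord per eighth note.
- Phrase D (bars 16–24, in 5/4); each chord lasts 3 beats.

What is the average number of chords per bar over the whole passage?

4.5 chords per bar

A: 6 × 4 = 24 beats ÷ 0.5 = 48 chords.
B: 5 × 4 = 20 beats ÷ 4 = 5 chords.
C: 4 × 5 = 20 beats ÷ 0.5 = 40 chords.
D: 9 × 5 = 45 beats ÷ 3 = 15 chords.
Overall: 108 chords over 24 bars → 108/24 = 4.5 chords per bar.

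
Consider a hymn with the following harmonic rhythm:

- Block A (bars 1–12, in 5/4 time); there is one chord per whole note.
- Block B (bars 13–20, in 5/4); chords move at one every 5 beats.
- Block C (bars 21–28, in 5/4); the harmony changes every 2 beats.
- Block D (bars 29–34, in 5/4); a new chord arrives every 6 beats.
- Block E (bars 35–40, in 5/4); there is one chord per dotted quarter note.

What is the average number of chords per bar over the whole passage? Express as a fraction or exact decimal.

A: 12 × 5 = 60 beats ÷ 4 = 15 chords.
B: 8 × 5 = 40 beats ÷ 5 = 8 chords.
C: 8 × 5 = 40 beats ÷ 2 = 20 chords.
D: 6 × 5 = 30 beats ÷ 6 = 5 chords.
E: 6 × 5 = 30 beats ÷ 1.5 = 20 chords.
Overall: 68 chords over 40 bars → 68/40 = 1.7 chords per bar.

1.7 chords per bar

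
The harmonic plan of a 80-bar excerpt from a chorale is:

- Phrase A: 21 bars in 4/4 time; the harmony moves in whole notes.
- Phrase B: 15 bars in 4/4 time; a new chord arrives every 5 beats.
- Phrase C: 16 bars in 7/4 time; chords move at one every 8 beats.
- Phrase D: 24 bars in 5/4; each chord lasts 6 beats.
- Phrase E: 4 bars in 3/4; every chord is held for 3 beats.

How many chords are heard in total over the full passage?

A: 21 bars × 4 beats = 84 beats; 4 beats/chord → 21 chords.
B: 15 bars × 4 beats = 60 beats; 5 beats/chord → 12 chords.
C: 16 bars × 7 beats = 112 beats; 8 beats/chord → 14 chords.
D: 24 bars × 5 beats = 120 beats; 6 beats/chord → 20 chords.
E: 4 bars × 3 beats = 12 beats; 3 beats/chord → 4 chords.
Total: 21 + 12 + 14 + 20 + 4 = 71.

71 chords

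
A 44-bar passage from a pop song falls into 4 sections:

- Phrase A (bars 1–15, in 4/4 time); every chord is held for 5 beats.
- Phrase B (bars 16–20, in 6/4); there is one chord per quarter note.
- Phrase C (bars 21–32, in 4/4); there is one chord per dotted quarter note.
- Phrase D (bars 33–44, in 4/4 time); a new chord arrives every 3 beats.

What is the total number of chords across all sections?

90 chords

A: 15·4 = 60 beats, 60/5 = 12 chords.
B: 5·6 = 30 beats, 30/1 = 30 chords.
C: 12·4 = 48 beats, 48/1.5 = 32 chords.
D: 12·4 = 48 beats, 48/3 = 16 chords.
Total: 12 + 30 + 32 + 16 = 90.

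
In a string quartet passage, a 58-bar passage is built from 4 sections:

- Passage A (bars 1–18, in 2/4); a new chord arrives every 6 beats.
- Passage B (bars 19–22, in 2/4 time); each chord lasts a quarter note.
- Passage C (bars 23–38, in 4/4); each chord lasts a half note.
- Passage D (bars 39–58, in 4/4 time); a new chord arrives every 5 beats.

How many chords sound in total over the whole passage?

A: 18 bars × 2 beats = 36 beats; 6 beats/chord → 6 chords.
B: 4 bars × 2 beats = 8 beats; 1 beat/chord → 8 chords.
C: 16 bars × 4 beats = 64 beats; 2 beats/chord → 32 chords.
D: 20 bars × 4 beats = 80 beats; 5 beats/chord → 16 chords.
Total: 6 + 8 + 32 + 16 = 62.

62 chords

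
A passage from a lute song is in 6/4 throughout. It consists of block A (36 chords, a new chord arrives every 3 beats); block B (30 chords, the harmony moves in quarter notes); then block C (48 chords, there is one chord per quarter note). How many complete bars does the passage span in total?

31 bars

A: 36 × 3 = 108 beats = 18 bars.
B: 30 × 1 = 30 beats = 5 bars.
C: 48 × 1 = 48 beats = 8 bars.
Total: 18 + 5 + 8 = 31 bars.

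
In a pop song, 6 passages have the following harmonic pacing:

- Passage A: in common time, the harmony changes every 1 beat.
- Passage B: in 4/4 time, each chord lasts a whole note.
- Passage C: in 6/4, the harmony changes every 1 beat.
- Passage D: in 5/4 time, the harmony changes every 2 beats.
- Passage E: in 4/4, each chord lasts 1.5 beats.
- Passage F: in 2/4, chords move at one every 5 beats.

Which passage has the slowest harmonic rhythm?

Passage F

A: 4 beats/bar ÷ 1 beat/chord = 4 chords/bar.
B: 4 beats/bar ÷ 4 beats/chord = 1 chord/bar.
C: 6 beats/bar ÷ 1 beat/chord = 6 chords/bar.
D: 5 beats/bar ÷ 2 beats/chord = 2.5 chords/bar.
E: 4 beats/bar ÷ 1.5 beats/chord = 8/3 chords/bar.
F: 2 beats/bar ÷ 5 beats/chord = 0.4 chords/bar.
Slowest is F at 0.4 chords/bar.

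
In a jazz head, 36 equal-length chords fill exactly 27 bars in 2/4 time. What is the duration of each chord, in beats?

27 bars × 2 beats/bar = 54 beats total.
54 beats ÷ 36 chords = 1.5 beats per chord.
(That is a dotted quarter note.)

1.5 beats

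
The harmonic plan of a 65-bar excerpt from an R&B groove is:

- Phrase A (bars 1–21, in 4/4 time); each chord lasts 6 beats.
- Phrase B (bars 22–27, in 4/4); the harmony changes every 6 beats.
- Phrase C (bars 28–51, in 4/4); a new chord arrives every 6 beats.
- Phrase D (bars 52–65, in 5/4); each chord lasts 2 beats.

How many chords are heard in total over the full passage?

A: 21 bars × 4 beats = 84 beats; 6 beats/chord → 14 chords.
B: 6 bars × 4 beats = 24 beats; 6 beats/chord → 4 chords.
C: 24 bars × 4 beats = 96 beats; 6 beats/chord → 16 chords.
D: 14 bars × 5 beats = 70 beats; 2 beats/chord → 35 chords.
Total: 14 + 4 + 16 + 35 = 69.

69 chords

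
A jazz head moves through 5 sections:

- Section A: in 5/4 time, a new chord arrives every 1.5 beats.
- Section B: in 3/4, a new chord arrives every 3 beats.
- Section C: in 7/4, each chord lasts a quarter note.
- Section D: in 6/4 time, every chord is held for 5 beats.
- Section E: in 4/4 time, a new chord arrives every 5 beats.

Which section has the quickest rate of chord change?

Section C

A: 5/1.5 = 10/3 chords/bar.
B: 3/3 = 1 chord/bar.
C: 7/1 = 7 chords/bar.
D: 6/5 = 1.2 chords/bar.
E: 4/5 = 0.8 chords/bar.
Fastest is C at 7 chords/bar.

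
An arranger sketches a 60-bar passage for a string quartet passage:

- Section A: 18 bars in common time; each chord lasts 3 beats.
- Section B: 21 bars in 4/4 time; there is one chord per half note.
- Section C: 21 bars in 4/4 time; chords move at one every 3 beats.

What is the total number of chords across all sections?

A has 72 beats and chords last 3 each, so 24 chords.
B has 84 beats and chords last 2 each, so 42 chords.
C has 84 beats and chords last 3 each, so 28 chords.
Total: 24 + 42 + 28 = 94.

94 chords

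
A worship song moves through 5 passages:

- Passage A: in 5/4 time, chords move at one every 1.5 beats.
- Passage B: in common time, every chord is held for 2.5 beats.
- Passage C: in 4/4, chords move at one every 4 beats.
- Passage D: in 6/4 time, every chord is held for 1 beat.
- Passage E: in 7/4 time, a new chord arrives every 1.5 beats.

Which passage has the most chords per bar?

Passage D

A: 5 beats/bar ÷ 1.5 beats/chord = 10/3 chords/bar.
B: 4 beats/bar ÷ 2.5 beats/chord = 1.6 chords/bar.
C: 4 beats/bar ÷ 4 beats/chord = 1 chord/bar.
D: 6 beats/bar ÷ 1 beat/chord = 6 chords/bar.
E: 7 beats/bar ÷ 1.5 beats/chord = 14/3 chords/bar.
Fastest is D at 6 chords/bar.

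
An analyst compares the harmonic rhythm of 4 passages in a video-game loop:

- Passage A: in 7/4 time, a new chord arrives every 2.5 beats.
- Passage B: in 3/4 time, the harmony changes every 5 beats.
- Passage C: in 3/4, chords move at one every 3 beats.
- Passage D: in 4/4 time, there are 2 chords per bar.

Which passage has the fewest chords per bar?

A: each chord is 2.5 beats in 7/4, so 2.8 per bar.
B: each chord is 5 beats in 3/4, so 0.6 per bar.
C: each chord is 3 beats in 3/4, so 1 per bar.
D: each chord is 2 beats in 4/4, so 2 per bar.
Slowest is B at 0.6 chords/bar.

Passage B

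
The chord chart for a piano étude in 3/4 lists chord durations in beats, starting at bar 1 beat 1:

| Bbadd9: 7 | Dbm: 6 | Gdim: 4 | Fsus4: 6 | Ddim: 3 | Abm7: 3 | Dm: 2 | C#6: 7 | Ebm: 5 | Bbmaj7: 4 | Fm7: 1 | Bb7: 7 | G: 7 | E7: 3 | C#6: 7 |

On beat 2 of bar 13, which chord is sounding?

C#6

Beat 2 of bar 13 is beat (13−1)×3 + 2 = 38 overall.
Running totals: Bbadd9 ends at 7, Dbm ends at 13, Gdim ends at 17, Fsus4 ends at 23, Ddim ends at 26, Abm7 ends at 29, Dm ends at 31, C#6 ends at 38.
Beat 38 falls within C#6.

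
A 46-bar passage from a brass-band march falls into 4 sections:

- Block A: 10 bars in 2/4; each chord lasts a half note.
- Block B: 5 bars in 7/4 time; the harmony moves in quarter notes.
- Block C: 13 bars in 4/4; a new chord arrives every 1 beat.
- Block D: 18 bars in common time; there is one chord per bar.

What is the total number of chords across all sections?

115 chords

A: 10 bars × 2 beats = 20 beats; 2 beats/chord → 10 chords.
B: 5 bars × 7 beats = 35 beats; 1 beat/chord → 35 chords.
C: 13 bars × 4 beats = 52 beats; 1 beat/chord → 52 chords.
D: 18 bars × 4 beats = 72 beats; 4 beats/chord → 18 chords.
Total: 10 + 35 + 52 + 18 = 115.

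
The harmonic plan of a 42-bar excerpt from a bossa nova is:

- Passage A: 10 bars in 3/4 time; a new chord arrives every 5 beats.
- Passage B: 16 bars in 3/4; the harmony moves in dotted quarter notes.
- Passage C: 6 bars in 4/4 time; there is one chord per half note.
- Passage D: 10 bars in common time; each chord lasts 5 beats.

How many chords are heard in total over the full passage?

58 chords

A: 10·3 = 30 beats, 30/5 = 6 chords.
B: 16·3 = 48 beats, 48/1.5 = 32 chords.
C: 6·4 = 24 beats, 24/2 = 12 chords.
D: 10·4 = 40 beats, 40/5 = 8 chords.
Total: 6 + 32 + 12 + 8 = 58.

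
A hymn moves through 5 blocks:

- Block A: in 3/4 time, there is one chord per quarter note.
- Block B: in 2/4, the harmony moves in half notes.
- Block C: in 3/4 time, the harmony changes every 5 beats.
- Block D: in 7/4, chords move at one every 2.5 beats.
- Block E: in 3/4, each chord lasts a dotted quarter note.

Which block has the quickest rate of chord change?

A: each chord is 1 beat in 3/4, so 3 per bar.
B: each chord is 2 beats in 2/4, so 1 per bar.
C: each chord is 5 beats in 3/4, so 0.6 per bar.
D: each chord is 2.5 beats in 7/4, so 2.8 per bar.
E: each chord is 1.5 beats in 3/4, so 2 per bar.
Fastest is A at 3 chords/bar.

Block A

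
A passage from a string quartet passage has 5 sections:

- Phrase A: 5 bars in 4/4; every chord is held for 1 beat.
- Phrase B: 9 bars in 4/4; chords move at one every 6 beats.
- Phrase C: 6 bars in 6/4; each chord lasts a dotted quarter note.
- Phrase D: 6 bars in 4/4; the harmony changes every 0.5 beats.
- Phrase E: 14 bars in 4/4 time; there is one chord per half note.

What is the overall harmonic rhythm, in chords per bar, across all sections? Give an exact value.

A: 5 × 4 = 20 beats ÷ 1 = 20 chords.
B: 9 × 4 = 36 beats ÷ 6 = 6 chords.
C: 6 × 6 = 36 beats ÷ 1.5 = 24 chords.
D: 6 × 4 = 24 beats ÷ 0.5 = 48 chords.
E: 14 × 4 = 56 beats ÷ 2 = 28 chords.
Overall: 126 chords over 40 bars → 126/40 = 3.15 chords per bar.

3.15 chords per bar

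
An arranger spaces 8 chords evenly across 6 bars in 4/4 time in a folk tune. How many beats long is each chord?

6 bars × 4 beats/bar = 24 beats total.
24 beats ÷ 8 chords = 3 beats per chord.
(That is a dotted half note.)

3 beats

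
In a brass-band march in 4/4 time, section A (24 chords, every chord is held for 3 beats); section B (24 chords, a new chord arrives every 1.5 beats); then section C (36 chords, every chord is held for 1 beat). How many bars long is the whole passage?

36 bars

A: 24 × 3 = 72 beats = 18 bars.
B: 24 × 1.5 = 36 beats = 9 bars.
C: 36 × 1 = 36 beats = 9 bars.
Total: 18 + 9 + 9 = 36 bars.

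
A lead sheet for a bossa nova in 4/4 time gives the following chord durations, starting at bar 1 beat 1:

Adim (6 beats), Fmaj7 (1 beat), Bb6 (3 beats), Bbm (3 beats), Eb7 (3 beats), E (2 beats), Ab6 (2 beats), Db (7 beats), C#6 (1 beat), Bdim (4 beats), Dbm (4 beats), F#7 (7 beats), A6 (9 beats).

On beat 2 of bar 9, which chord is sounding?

Beat 2 of bar 9 is beat (9−1)×4 + 2 = 34 overall.
Running totals: Adim ends at 6, Fmaj7 ends at 7, Bb6 ends at 10, Bbm ends at 13, Eb7 ends at 16, E ends at 18, Ab6 ends at 20, Db ends at 27, C#6 ends at 28, Bdim ends at 32, Dbm ends at 36.
Beat 34 falls within Dbm.

Dbm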